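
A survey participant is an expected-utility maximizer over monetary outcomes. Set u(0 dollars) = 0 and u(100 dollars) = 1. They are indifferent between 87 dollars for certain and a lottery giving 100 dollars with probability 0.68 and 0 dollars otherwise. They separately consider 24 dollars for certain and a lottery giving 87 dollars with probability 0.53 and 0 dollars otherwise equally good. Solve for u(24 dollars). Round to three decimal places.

The first gamble pins u(87 dollars): it must equal 0.68·1 + 0.32·0 = 0.68.
Chaining: u(24 dollars) = 0.53·0.68 + 0.47·0.00 = 0.3604.

0.360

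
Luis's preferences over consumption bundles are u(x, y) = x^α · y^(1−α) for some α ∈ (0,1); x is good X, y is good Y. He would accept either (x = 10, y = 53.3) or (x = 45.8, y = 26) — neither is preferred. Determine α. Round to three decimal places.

α ≈ 0.321

Set the two utilities equal: 10^α·53.3^(1−α) = 45.8^α·26^(1−α).
Rearrange to (10/45.8)^α = (26/53.3)^(1−α) and take logs: α·-1.521699 = (1−α)·-0.717840.
So α/(1−α) = (-0.717840)/(-1.521699) = 0.471736, and α = 0.471736/1.471736 ≈ 0.321.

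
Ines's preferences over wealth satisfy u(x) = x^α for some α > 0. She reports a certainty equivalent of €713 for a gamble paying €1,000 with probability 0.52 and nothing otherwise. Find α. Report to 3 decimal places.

α ≈ 1.933

Since u(0) = 0, the lottery's EU is 0.52·1000^α.
Equating: 713^α = 0.52·1000^α, i.e. 0.7130^α = 0.52.
Taking logs: α·ln(713/1000) = ln(0.52), so α = -0.653926 / -0.338274 ≈ 1.933.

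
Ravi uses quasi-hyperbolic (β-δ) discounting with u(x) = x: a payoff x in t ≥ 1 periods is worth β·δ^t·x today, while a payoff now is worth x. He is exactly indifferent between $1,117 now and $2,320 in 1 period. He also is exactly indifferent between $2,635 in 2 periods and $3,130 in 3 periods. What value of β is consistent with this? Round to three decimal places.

The second indifference involves only future payoffs, so β cancels: β·δ^2·2635 = β·δ^3·3130, giving δ = 2635/3130 = 0.84185.
The first indifference: 1117 = β·δ·2320, so β = 1117/(δ·2320) = 1117/(0.84185·2320) ≈ 0.572.

β ≈ 0.572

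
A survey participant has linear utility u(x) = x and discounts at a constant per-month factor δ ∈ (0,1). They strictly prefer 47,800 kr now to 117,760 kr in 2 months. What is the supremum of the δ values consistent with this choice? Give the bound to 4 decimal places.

The preference means 47800 > δ^2·117760.
So δ^2 < 47800/117760 = 0.40591; taking the square root of both positive sides preserves the inequality.
δ < 0.40591^(1/2) = 0.6371.

δ < 0.6371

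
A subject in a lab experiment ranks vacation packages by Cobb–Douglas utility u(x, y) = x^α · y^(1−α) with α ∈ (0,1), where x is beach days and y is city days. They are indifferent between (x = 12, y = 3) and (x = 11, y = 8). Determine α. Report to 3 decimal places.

α ≈ 0.919

Indifference: 12^α · 3^(1−α) = 11^α · 8^(1−α).
Rearrange to (12/11)^α = (8/3)^(1−α) and take logs: α·0.087011 = (1−α)·0.980829.
So α/(1−α) = (0.980829)/(0.087011) = 11.272471, and α = 11.272471/12.272471 ≈ 0.919.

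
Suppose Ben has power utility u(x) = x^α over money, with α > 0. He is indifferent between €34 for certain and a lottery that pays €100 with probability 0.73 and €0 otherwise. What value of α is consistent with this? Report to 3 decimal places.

The lottery's expected utility is 0.73·u(100) + 0.27·u(0) = 0.73·100^α (since u(0) = 0 for α > 0).
Setting u(34) equal to that: 34^α = 0.73·100^α ⇒ (34/100)^α = 0.73.
Taking logs: α·ln(34/100) = ln(0.73), so α = -0.314711 / -1.078810 ≈ 0.292.

α ≈ 0.292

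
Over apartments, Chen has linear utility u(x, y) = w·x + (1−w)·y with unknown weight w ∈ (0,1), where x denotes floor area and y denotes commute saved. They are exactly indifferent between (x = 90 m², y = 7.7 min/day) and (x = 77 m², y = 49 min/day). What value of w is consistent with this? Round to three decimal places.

w = 0.761

Indifference: w·90 + (1−w)·7.7 = w·77 + (1−w)·49.
Collecting terms: w·13 = (1−w)·41.3.
So w/(1−w) = 41.3/13 = 3.1769, giving w = 41.3/(13+41.3) = 0.761.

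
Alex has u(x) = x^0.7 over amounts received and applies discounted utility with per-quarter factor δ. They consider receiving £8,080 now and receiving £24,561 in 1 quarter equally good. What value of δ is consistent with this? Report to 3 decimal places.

The payoff in 1 quarter is discounted by δ, so u(8080) = δ·u(24561) and δ = u(8080)/u(24561).
Since u(x) = x^0.7, δ = (8080/24561)^0.7 = 0.32898^0.7 = 0.45921.

δ ≈ 0.459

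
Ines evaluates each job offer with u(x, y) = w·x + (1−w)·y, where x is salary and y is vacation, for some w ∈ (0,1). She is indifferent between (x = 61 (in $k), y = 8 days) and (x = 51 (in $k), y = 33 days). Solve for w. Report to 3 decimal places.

w = 0.714

u(61,8) = u(51,33) means w·61 + (1−w)·8 = w·51 + (1−w)·33.
Rearranging, 10·w − 25·(1−w) = 0.
Hence w = 25/(10+25) = 25/35 = 0.714.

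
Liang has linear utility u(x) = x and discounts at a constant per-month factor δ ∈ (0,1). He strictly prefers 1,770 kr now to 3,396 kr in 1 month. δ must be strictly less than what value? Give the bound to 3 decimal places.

δ < 0.521

Comparing present values: 1770 > δ·3396.
Dividing through by 3396 gives δ < 0.52120.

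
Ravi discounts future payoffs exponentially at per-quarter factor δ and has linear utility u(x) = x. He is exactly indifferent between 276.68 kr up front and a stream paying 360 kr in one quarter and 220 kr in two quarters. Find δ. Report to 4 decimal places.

Present value of the stream is 360·δ + 220·δ². Indifference gives 360δ + 220δ² = 276.68.
So 220δ² + 360δ − 276.68 = 0.
δ = (−360 + √(360² + 4·220·276.68)) / (2·220) = (−360 + √373078.40) / 440 ≈ 0.5700.

δ ≈ 0.5700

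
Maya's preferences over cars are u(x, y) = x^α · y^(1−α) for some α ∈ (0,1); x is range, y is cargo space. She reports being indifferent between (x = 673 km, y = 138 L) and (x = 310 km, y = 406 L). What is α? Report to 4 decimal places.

α ≈ 0.5820

Indifference: 673^α · 138^(1−α) = 310^α · 406^(1−α).
(673/310)^α = (406/138)^(1−α); take logs: α·ln(673/310) = (1−α)·ln(406/138), i.e. α·0.7751730 = (1−α)·1.0790995.
With A = 0.7751730 and B = 1.0790995: α·A = (1−α)·B, so α = B/(A+B) = 1.0790995/1.8542725 ≈ 0.5820.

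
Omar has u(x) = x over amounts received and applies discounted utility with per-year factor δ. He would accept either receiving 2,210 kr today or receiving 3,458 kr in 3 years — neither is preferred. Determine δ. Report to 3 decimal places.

Equating discounted utilities: u(2210) = δ^3·u(3458) ⇒ δ^3 = u(2210)/u(3458).
With u(x) = x: δ^3 = 2210/3458 = 0.63910.
So δ = 0.63910^(1/3) ≈ 0.861.

δ ≈ 0.861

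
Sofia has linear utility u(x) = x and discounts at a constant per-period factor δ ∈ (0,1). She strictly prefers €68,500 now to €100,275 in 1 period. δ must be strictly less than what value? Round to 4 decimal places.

δ < 0.6831

Comparing present values: 68500 > δ·100275.
So δ < 68500/100275 = 0.68312.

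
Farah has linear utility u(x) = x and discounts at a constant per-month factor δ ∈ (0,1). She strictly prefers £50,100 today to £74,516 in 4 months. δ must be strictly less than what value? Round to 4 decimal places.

Comparing present values: 50100 > δ^4·74516.
Hence δ^4 < 50100/74516 = 0.67234, and x ↦ x^(1/4) is increasing on (0,∞).
δ < 0.67234^(1/4) = 0.9055.

δ < 0.9055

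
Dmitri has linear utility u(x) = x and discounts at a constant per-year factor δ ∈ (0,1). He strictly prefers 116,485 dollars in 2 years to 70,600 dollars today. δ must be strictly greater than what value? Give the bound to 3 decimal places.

The preference means 70600 < δ^2·116485.
So δ^2 > 70600/116485 = 0.60609; taking the square root of both positive sides preserves the inequality.
δ > (70600/116485)^(1/2) ≈ 0.779.

δ > 0.779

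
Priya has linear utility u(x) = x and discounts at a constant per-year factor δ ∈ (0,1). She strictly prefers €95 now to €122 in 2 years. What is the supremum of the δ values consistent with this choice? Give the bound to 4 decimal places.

Comparing present values: 95 > δ^2·122.
Dividing by 122: δ^2 < 0.77869. Both sides are positive, so the square root keeps the direction.
δ < 0.77869^(1/2) = 0.8824.

δ < 0.8824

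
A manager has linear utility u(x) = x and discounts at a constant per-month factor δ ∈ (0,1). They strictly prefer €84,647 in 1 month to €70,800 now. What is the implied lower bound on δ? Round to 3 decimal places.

Under u(x) = x this choice says 70800 < δ·84647.
So δ > 70800/84647 = 0.83641.

δ > 0.836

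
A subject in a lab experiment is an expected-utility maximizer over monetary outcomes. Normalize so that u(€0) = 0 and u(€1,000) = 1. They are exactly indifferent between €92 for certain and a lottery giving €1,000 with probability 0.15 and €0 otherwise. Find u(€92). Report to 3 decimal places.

0.150

By the standard-gamble method, u(€92) is just the indifference probability on the best outcome: 0.15.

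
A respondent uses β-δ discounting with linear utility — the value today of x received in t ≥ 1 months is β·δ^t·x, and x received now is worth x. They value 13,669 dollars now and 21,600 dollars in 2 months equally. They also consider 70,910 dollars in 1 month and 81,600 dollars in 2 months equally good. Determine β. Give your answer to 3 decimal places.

β ≈ 0.838

From the later pair, β·δ^1·70910 = β·δ^2·81600; dividing through, δ = 70910/81600 = 0.86900.
The first indifference: 13669 = β·δ^2·21600, so β = 13669/(δ^2·21600) = 13669/(0.75515·21600) ≈ 0.838.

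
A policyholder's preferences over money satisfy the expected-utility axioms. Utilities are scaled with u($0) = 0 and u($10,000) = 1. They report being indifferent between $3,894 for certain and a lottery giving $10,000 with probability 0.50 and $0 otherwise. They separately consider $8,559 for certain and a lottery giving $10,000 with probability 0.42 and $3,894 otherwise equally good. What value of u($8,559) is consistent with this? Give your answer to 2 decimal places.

First, u($3,894) = 0.50·u($10,000) + 0.50·u($0) = 0.50.
Chaining: u($8,559) = 0.42·1.00 + 0.58·0.50 = 0.7100.

0.71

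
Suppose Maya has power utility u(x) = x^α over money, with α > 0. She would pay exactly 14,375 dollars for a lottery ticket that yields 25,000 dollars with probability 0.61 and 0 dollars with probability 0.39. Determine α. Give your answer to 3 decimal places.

α ≈ 0.893

Since u(0) = 0, the lottery's EU is 0.61·25000^α.
Setting u(14375) equal to that: 14375^α = 0.61·25000^α ⇒ (14375/25000)^α = 0.61.
Take logs: α = ln 0.61 / ln(14375/25000) ≈ 0.89322.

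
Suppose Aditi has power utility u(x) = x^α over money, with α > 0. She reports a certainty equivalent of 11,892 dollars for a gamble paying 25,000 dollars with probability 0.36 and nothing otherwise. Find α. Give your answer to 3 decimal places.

α ≈ 1.375

EU(lottery) = 0.36·25000^α + 0.64·0 = 0.36·25000^α.
Equating: 11892^α = 0.36·25000^α, i.e. 0.4757^α = 0.36.
Taking logs: α·ln(11892/25000) = ln(0.36), so α = -1.021651 / -0.743010 ≈ 1.375.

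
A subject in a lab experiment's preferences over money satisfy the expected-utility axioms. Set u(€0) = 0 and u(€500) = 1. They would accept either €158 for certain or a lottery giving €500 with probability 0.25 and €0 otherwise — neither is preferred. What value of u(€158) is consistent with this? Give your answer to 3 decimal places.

u(€158) equals the lottery's expected utility: 0.25·1 + 0.75·0 = 0.25.

0.250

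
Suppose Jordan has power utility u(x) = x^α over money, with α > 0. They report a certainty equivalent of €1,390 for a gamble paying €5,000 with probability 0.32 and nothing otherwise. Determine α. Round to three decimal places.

EU(lottery) = 0.32·5000^α + 0.68·0 = 0.32·5000^α.
Indifference: 1390^α = 0.32·5000^α, so (1390/5000)^α = 0.32.
Taking logs: α·ln(1390/5000) = ln(0.32), so α = -1.139434 / -1.280134 ≈ 0.890.

α ≈ 0.890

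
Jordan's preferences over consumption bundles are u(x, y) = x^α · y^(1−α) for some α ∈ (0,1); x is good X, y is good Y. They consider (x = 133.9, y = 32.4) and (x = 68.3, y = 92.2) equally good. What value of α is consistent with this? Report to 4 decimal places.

α ≈ 0.6084

Indifference: 133.9^α · 32.4^(1−α) = 68.3^α · 92.2^(1−α).
Rearrange to (133.9/68.3)^α = (92.2/32.4)^(1−α) and take logs: α·0.6731835 = (1−α)·1.0458017.
With A = 0.6731835 and B = 1.0458017: α·A = (1−α)·B, so α = B/(A+B) = 1.0458017/1.7189852 ≈ 0.6084.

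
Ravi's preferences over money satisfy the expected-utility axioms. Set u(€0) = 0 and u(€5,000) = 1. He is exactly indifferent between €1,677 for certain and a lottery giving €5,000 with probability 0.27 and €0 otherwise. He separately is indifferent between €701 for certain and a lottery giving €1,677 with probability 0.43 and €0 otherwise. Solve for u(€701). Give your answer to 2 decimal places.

First, u(€1,677) = 0.27·u(€5,000) + 0.73·u(€0) = 0.27.
Chaining: u(€701) = 0.43·0.27 + 0.57·0.00 = 0.1161.

0.12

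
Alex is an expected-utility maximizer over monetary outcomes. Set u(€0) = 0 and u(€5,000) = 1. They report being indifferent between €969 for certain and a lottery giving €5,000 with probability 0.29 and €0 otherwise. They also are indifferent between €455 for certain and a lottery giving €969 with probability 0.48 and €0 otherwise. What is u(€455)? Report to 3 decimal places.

The first gamble pins u(€969): it must equal 0.29·1 + 0.71·0 = 0.29.
Then u(€455) = 0.48·u(€969) + 0.52·u(€0) = 0.48·0.29 + 0.52·0.00 = 0.1392.

0.139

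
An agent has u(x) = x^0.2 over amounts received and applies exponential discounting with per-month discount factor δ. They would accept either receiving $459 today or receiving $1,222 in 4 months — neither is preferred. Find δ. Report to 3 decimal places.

Indifference means u(459) = δ^4 · u(1222), so δ^4 = u(459)/u(1222).
Since u(x) = x^0.2, δ^4 = (459/1222)^0.2 = 0.37561^0.2 = 0.82214.
Taking the 4th root: δ = 0.82214^(1/4) ≈ 0.952.

δ ≈ 0.952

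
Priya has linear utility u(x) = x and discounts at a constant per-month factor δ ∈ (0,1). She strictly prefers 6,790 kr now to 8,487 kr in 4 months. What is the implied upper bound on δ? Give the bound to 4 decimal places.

Comparing present values: 6790 > δ^4·8487.
Dividing by 8487: δ^4 < 0.80005. Both sides are positive, so the 4th root keeps the direction.
δ < (6790/8487)^(1/4) ≈ 0.9458.

δ < 0.9458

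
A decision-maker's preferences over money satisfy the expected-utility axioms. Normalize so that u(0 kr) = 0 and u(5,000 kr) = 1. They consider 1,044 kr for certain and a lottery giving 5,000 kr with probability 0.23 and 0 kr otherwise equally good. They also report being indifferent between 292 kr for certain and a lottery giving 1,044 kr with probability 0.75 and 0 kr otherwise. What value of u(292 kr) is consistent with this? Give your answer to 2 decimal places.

The first gamble pins u(1,044 kr): it must equal 0.23·1 + 0.77·0 = 0.23.
Chaining: u(292 kr) = 0.75·0.23 + 0.25·0.00 = 0.1725.

0.17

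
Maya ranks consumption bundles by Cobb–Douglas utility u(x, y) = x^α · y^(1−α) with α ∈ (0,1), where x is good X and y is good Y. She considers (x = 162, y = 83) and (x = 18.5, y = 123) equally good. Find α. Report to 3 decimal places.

Indifference: 162^α · 83^(1−α) = 18.5^α · 123^(1−α).
Rearrange to (162/18.5)^α = (123/83)^(1−α) and take logs: α·2.169826 = (1−α)·0.393344.
So α/(1−α) = (0.393344)/(2.169826) = 0.181279, and α = 0.181279/1.181279 ≈ 0.153.

α ≈ 0.153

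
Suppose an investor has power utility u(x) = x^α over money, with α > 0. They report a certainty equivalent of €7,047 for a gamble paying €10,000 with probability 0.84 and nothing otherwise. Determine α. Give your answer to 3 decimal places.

Since u(0) = 0, the lottery's EU is 0.84·10000^α.
Setting u(7047) equal to that: 7047^α = 0.84·10000^α ⇒ (7047/10000)^α = 0.84.
Taking logs: α·ln(7047/10000) = ln(0.84), so α = -0.174353 / -0.349983 ≈ 0.498.

α ≈ 0.498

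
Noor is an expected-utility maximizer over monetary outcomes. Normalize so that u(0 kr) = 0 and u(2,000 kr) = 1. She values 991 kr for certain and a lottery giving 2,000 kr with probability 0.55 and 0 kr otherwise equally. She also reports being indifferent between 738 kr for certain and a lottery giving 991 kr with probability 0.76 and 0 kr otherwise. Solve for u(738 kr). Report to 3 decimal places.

0.418

First, u(991 kr) = 0.55·u(2,000 kr) + 0.45·u(0 kr) = 0.55.
Then u(738 kr) = 0.76·u(991 kr) + 0.24·u(0 kr) = 0.76·0.55 + 0.24·0.00 = 0.4180.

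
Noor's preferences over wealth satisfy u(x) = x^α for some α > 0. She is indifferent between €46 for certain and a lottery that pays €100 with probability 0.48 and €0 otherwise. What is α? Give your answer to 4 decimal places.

α ≈ 0.9452

Since u(0) = 0, the lottery's EU is 0.48·100^α.
Indifference: 46^α = 0.48·100^α, so (46/100)^α = 0.48.
Taking logs: α·ln(46/100) = ln(0.48), so α = -0.7339692 / -0.7765288 ≈ 0.9452.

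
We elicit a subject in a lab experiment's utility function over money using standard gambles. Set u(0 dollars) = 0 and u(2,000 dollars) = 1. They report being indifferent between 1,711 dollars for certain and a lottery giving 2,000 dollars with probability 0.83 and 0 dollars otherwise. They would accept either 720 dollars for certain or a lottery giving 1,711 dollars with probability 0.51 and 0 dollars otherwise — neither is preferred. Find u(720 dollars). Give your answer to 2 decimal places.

0.42

The first gamble pins u(1,711 dollars): it must equal 0.83·1 + 0.17·0 = 0.83.
Chaining: u(720 dollars) = 0.51·0.83 + 0.49·0.00 = 0.4233.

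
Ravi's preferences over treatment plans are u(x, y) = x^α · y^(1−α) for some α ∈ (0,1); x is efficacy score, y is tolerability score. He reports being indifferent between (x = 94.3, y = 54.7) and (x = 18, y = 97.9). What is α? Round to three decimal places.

Set the two utilities equal: 94.3^α·54.7^(1−α) = 18^α·97.9^(1−α).
(94.3/18)^α = (97.9/54.7)^(1−α); take logs: α·ln(94.3/18) = (1−α)·ln(97.9/54.7), i.e. α·1.656109 = (1−α)·0.582083.
Thus α·(2.238192) = 0.582083, so α = 0.582083/2.238192 ≈ 0.260.

α ≈ 0.260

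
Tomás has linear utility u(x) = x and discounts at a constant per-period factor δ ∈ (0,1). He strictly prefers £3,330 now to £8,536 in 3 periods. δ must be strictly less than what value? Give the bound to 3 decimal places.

Comparing present values: 3330 > δ^3·8536.
Hence δ^3 < 3330/8536 = 0.39011, and x ↦ x^(1/3) is increasing on (0,∞).
δ < 0.39011^(1/3) = 0.731.

δ < 0.731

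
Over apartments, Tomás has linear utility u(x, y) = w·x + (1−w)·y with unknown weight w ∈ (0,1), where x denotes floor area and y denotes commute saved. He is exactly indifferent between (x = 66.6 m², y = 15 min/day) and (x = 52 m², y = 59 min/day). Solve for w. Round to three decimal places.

Equating utilities: w·66.6 + (1−w)·15 = w·52 + (1−w)·59.
w·(66.6−52) = (1−w)·(59−15), i.e. w·14.6 = (1−w)·44.
The marginal rate of substitution is 44/14.6, so w = 44/(14.6+44) = 0.751.

w = 0.751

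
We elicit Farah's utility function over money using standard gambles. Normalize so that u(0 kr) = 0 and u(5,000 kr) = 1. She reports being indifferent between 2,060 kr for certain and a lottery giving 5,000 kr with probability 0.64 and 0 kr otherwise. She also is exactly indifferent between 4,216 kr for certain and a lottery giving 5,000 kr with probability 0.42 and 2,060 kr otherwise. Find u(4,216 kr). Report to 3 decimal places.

The first gamble pins u(2,060 kr): it must equal 0.64·1 + 0.36·0 = 0.64.
The second indifference gives u(4,216 kr) = 0.42·u(5,000 kr) + 0.58·u(2,060 kr) = 0.42·1.00 + 0.58·0.64 = 0.7912.

0.791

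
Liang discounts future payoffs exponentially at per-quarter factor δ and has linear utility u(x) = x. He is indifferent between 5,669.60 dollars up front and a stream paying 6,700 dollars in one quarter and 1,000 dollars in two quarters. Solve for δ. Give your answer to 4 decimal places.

δ ≈ 0.7600

Present value of the stream is 6700·δ + 1000·δ². Indifference gives 6700δ + 1000δ² = 5669.60.
That is, 1000δ² + 6700δ − 5669.60 = 0, a quadratic in δ.
The positive root is δ = [−6700 + √(6700² + 4·1000·5669.60)] / (2·1000) = (−6700 + 8220.000)/2000 ≈ 0.7600.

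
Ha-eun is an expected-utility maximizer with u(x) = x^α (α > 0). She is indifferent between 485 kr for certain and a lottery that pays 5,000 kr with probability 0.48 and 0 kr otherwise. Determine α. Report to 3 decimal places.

α ≈ 0.315

The lottery's expected utility is 0.48·u(5000) + 0.52·u(0) = 0.48·5000^α (since u(0) = 0 for α > 0).
Setting u(485) equal to that: 485^α = 0.48·5000^α ⇒ (485/5000)^α = 0.48.
α = ln(0.48) / ln(485/5000) = -0.733969/-2.333044 ≈ 0.315.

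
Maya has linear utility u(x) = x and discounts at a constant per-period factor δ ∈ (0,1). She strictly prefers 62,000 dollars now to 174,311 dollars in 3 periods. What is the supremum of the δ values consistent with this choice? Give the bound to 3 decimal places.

Comparing present values: 62000 > δ^3·174311.
So δ^3 < 62000/174311 = 0.35569; taking the cube root of both positive sides preserves the inequality.
δ < 0.35569^(1/3) = 0.709.

δ < 0.709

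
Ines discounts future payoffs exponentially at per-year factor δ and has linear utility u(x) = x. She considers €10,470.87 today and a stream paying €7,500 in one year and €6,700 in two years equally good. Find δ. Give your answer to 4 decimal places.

δ ≈ 0.8100

Equating present values: 10470.87 = 7500δ + 6700δ².
Rearranged: 6700δ² + 7500δ − 10470.87 = 0.
The positive root is δ = [−7500 + √(7500² + 4·6700·10470.87)] / (2·6700) = (−7500 + 18354.000)/13400 ≈ 0.8100.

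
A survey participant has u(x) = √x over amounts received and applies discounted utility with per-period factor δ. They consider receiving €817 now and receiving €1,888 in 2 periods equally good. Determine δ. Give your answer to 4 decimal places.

Indifference means u(817) = δ^2 · u(1888), so δ^2 = u(817)/u(1888).
With u(x) = √x: δ^2 = √817/√1888 = √(817/1888) = 0.65782.
Hence δ = (0.65782)^(1/2) = 0.811064.

δ ≈ 0.8111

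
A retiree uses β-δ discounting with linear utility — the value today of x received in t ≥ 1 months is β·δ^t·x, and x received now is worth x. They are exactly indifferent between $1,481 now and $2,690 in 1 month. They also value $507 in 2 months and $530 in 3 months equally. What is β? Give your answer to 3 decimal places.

β ≈ 0.576

Both payoffs in the second observation are in the future, so β drops out: δ^2·507 = δ^3·530 ⇒ δ = 507/530 = 0.95660.
The first indifference: 1481 = β·δ·2690, so β = 1481/(δ·2690) = 1481/(0.95660·2690) ≈ 0.576.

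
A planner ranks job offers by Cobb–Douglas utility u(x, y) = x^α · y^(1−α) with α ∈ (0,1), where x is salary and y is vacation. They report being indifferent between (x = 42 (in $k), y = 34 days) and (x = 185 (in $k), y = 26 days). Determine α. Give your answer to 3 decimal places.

The Cobb–Douglas utilities coincide, so 42^α·34^(1−α) = 185^α·26^(1−α).
Rearrange to (42/185)^α = (26/34)^(1−α) and take logs: α·-1.482686 = (1−α)·-0.268264.
Thus α·(-1.750950) = -0.268264, so α = -0.268264/-1.750950 ≈ 0.153.

α ≈ 0.153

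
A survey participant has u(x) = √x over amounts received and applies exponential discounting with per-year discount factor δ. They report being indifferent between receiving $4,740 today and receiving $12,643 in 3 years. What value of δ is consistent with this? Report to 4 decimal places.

The payoff in 3 years is discounted by δ^3, so u(4740) = δ^3·u(12643) and δ^3 = u(4740)/u(12643).
With u(x) = √x: δ^3 = √4740/√12643 = √(4740/12643) = 0.61230.
Hence δ = (0.61230)^(1/3) = 0.849157.

δ ≈ 0.8492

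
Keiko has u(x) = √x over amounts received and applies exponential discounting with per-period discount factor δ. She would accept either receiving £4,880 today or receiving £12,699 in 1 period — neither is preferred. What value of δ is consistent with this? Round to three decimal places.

Equating discounted utilities: u(4880) = δ·u(12699) ⇒ δ = u(4880)/u(12699).
Since u(x) = √x, δ = √(4880/12699) = 0.61991.

δ ≈ 0.620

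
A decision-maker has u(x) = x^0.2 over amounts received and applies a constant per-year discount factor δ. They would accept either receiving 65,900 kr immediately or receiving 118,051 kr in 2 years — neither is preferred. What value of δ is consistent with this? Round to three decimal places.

Equating discounted utilities: u(65900) = δ^2·u(118051) ⇒ δ^2 = u(65900)/u(118051).
With u(x) = x^0.2: δ^2 = 65900^0.2/118051^0.2 = (65900/118051)^0.2 = 0.88994.
Taking the square root: δ = 0.88994^(1/2) ≈ 0.943.

δ ≈ 0.943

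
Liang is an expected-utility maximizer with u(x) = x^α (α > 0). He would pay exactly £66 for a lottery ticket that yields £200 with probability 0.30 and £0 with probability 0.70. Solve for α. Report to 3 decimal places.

α ≈ 1.086

Since u(0) = 0, the lottery's EU is 0.30·200^α.
Indifference: 66^α = 0.30·200^α, so (66/200)^α = 0.30.
α = ln(0.30) / ln(66/200) = -1.203973/-1.108663 ≈ 1.086.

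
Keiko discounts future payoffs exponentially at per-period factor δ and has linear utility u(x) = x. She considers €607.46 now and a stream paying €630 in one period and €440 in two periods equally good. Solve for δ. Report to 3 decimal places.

Equating present values: 607.46 = 630δ + 440δ².
So 440δ² + 630δ − 607.46 = 0.
The positive root is δ = [−630 + √(630² + 4·440·607.46)] / (2·440) = (−630 + 1210.797)/880 ≈ 0.660.

δ ≈ 0.660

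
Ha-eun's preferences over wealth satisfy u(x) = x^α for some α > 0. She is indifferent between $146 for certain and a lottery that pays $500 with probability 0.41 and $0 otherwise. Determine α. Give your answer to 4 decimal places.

α ≈ 0.7243

The lottery's expected utility is 0.41·u(500) + 0.59·u(0) = 0.41·500^α (since u(0) = 0 for α > 0).
Equating: 146^α = 0.41·500^α, i.e. 0.2920^α = 0.41.
Taking logs: α·ln(146/500) = ln(0.41), so α = -0.8915981 / -1.2310015 ≈ 0.7243.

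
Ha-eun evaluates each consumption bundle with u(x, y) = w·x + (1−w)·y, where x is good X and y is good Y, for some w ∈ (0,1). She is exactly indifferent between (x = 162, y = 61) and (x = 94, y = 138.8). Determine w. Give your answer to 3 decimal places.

w = 0.534

u(162,61) = u(94,138.8) means w·162 + (1−w)·61 = w·94 + (1−w)·138.8.
Collecting terms: w·68 = (1−w)·77.8.
So w/(1−w) = 77.8/68 = 1.1441, giving w = 77.8/(68+77.8) = 0.534.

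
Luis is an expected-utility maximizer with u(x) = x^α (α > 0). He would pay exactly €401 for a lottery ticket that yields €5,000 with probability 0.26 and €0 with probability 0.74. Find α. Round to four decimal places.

α ≈ 0.5339

Since u(0) = 0, the lottery's EU is 0.26·5000^α.
Indifference: 401^α = 0.26·5000^α, so (401/5000)^α = 0.26.
Take logs: α = ln 0.26 / ln(401/5000) ≈ 0.533868.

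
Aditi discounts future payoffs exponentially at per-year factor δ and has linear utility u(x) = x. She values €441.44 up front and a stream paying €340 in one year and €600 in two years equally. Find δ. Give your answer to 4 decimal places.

δ ≈ 0.6200

The stream is worth 340δ + 600δ² today, so 340δ + 600δ² = 441.44.
Rearranged: 600δ² + 340δ − 441.44 = 0.
By the quadratic formula (taking the positive root), δ = (−340 + √1175056.00) / 1200 ≈ 0.6200.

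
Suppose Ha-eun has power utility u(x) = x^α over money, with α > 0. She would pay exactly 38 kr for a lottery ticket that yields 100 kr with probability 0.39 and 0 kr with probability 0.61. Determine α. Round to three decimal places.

EU(lottery) = 0.39·100^α + 0.61·0 = 0.39·100^α.
Setting u(38) equal to that: 38^α = 0.39·100^α ⇒ (38/100)^α = 0.39.
α = ln(0.39) / ln(38/100) = -0.941609/-0.967584 ≈ 0.973.

α ≈ 0.973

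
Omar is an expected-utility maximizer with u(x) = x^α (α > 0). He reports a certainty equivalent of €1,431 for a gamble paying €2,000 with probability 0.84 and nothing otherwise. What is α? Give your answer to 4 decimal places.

α ≈ 0.5208

EU(lottery) = 0.84·2000^α + 0.16·0 = 0.84·2000^α.
Setting u(1431) equal to that: 1431^α = 0.84·2000^α ⇒ (1431/2000)^α = 0.84.
α = ln(0.84) / ln(1431/2000) = -0.1743534/-0.3347737 ≈ 0.5208.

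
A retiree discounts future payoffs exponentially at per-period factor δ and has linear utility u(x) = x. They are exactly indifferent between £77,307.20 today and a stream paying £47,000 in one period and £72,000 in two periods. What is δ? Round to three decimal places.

Equating present values: 77307.20 = 47000δ + 72000δ².
That is, 72000δ² + 47000δ − 77307.20 = 0, a quadratic in δ.
The positive root is δ = [−47000 + √(47000² + 4·72000·77307.20)] / (2·72000) = (−47000 + 156440.000)/144000 ≈ 0.760.

δ ≈ 0.760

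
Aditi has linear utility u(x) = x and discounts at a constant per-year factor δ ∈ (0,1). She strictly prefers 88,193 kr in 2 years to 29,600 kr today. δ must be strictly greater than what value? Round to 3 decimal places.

Under u(x) = x this choice says 29600 < δ^2·88193.
Hence δ^2 > 29600/88193 = 0.33563, and x ↦ x^(1/2) is increasing on (0,∞).
δ > 0.33563^(1/2) = 0.579.

δ > 0.579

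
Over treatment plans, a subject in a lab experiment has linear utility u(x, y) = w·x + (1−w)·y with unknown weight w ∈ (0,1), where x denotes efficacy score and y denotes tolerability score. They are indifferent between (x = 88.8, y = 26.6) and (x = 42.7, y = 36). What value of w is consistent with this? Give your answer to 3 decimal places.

w = 0.169

Indifference: w·88.8 + (1−w)·26.6 = w·42.7 + (1−w)·36.
Collecting terms: w·46.1 = (1−w)·9.4.
Hence w = 9.4/(46.1+9.4) = 9.4/55.5 = 0.169.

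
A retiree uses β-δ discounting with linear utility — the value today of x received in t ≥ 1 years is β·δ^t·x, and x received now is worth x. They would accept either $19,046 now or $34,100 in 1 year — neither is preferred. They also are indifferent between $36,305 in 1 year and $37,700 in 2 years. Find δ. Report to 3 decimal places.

Both payoffs in the second observation are in the future, so β drops out: δ^1·36305 = δ^2·37700 ⇒ δ = 36305/37700 = 0.96300.

δ ≈ 0.963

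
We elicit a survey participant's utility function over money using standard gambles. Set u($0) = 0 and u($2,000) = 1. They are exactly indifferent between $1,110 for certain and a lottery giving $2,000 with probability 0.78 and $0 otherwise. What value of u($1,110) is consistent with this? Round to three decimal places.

u($1,110) equals the lottery's expected utility: 0.78·1 + 0.22·0 = 0.78.

0.780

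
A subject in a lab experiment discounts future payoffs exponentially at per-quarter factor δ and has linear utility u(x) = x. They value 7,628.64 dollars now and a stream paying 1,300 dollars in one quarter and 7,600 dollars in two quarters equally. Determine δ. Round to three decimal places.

δ ≈ 0.920

Equating present values: 7628.64 = 1300δ + 7600δ².
So 7600δ² + 1300δ − 7628.64 = 0.
By the quadratic formula (taking the positive root), δ = (−1300 + √233600656.00) / 15200 ≈ 0.920.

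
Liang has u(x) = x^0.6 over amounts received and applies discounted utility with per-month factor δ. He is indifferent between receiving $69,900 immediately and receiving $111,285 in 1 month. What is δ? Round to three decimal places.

δ ≈ 0.757

Equating discounted utilities: u(69900) = δ·u(111285) ⇒ δ = u(69900)/u(111285).
With u(x) = x^0.6: δ = 69900^0.6/111285^0.6 = (69900/111285)^0.6 = 0.75653.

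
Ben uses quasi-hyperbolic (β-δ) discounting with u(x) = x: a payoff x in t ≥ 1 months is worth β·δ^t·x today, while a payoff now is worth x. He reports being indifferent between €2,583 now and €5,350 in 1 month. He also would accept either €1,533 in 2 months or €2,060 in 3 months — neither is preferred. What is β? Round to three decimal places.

Both payoffs in the second observation are in the future, so β drops out: δ^2·1533 = δ^3·2060 ⇒ δ = 1533/2060 = 0.74417.
The first indifference: 2583 = β·δ·5350, so β = 2583/(δ·5350) = 2583/(0.74417·5350) ≈ 0.649.

β ≈ 0.649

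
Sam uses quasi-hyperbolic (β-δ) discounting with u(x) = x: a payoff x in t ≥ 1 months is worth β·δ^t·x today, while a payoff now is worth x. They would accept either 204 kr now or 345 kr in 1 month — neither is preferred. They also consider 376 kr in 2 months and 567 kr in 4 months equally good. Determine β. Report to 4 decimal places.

From the later pair, β·δ^2·376 = β·δ^4·567; dividing through, δ^2 = 376/567 = 0.66314, so δ = 0.81433.
Now use the now-vs-future pair: 204 = β·δ·345 gives β = 204/(0.81433·345) ≈ 0.7261.

β ≈ 0.7261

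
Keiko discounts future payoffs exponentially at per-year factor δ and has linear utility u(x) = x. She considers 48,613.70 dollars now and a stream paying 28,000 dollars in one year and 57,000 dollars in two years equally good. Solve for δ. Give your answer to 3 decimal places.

Equating present values: 48613.70 = 28000δ + 57000δ².
Rearranged: 57000δ² + 28000δ − 48613.70 = 0.
By the quadratic formula (taking the positive root), δ = (−28000 + √11867923600.00) / 114000 ≈ 0.710.

δ ≈ 0.710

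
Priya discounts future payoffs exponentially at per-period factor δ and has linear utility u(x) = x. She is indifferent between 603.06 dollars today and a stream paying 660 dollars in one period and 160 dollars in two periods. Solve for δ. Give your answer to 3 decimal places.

The stream is worth 660δ + 160δ² today, so 660δ + 160δ² = 603.06.
So 160δ² + 660δ − 603.06 = 0.
δ = (−660 + √(660² + 4·160·603.06)) / (2·160) = (−660 + √821558.40) / 320 ≈ 0.770.

δ ≈ 0.770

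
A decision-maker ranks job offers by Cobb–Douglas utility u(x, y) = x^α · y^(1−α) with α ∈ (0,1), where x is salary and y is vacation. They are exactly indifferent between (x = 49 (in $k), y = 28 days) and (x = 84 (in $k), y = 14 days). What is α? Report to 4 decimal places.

α ≈ 0.5626

The Cobb–Douglas utilities coincide, so 49^α·28^(1−α) = 84^α·14^(1−α).
Taking logs: α·ln 49 + (1−α)·ln 28 = α·ln 84 + (1−α)·ln 14, i.e. α·-0.5389965 = (1−α)·-0.6931472.
Thus α·(-1.2321437) = -0.6931472, so α = -0.6931472/-1.2321437 ≈ 0.5626.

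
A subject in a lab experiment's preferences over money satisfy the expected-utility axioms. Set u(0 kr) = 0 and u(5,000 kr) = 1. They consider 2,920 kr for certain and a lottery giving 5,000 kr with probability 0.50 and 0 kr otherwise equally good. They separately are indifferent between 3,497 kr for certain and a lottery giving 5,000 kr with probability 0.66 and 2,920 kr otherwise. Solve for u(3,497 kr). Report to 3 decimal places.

First, u(2,920 kr) = 0.50·u(5,000 kr) + 0.50·u(0 kr) = 0.50.
The second indifference gives u(3,497 kr) = 0.66·u(5,000 kr) + 0.34·u(2,920 kr) = 0.66·1.00 + 0.34·0.50 = 0.8300.

0.830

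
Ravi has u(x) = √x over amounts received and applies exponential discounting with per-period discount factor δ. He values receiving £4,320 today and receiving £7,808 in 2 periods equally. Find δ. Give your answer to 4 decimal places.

The payoff in 2 periods is discounted by δ^2, so u(4320) = δ^2·u(7808) and δ^2 = u(4320)/u(7808).
With u(x) = √x: δ^2 = √4320/√7808 = √(4320/7808) = 0.74383.
So δ = 0.74383^(1/2) ≈ 0.8625.

δ ≈ 0.8625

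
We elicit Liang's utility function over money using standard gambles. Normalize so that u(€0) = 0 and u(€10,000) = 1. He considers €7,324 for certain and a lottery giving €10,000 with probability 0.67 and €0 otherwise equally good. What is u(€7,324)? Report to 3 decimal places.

u(€7,324) equals the lottery's expected utility: 0.67·1 + 0.33·0 = 0.67.

0.670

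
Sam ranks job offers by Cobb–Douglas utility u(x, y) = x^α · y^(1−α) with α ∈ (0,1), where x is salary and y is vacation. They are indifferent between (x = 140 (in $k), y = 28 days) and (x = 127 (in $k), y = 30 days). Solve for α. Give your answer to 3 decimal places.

α ≈ 0.415

Set the two utilities equal: 140^α·28^(1−α) = 127^α·30^(1−α).
(140/127)^α = (30/28)^(1−α); take logs: α·ln(140/127) = (1−α)·ln(30/28), i.e. α·0.097455 = (1−α)·0.068993.
With A = 0.097455 and B = 0.068993: α·A = (1−α)·B, so α = B/(A+B) = 0.068993/0.166448 ≈ 0.415.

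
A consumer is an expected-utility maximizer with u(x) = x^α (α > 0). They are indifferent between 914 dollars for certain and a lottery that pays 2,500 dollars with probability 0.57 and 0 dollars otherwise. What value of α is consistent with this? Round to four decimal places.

α ≈ 0.5586

Since u(0) = 0, the lottery's EU is 0.57·2500^α.
Indifference: 914^α = 0.57·2500^α, so (914/2500)^α = 0.57.
α = ln(0.57) / ln(914/2500) = -0.5621189/-1.0062154 ≈ 0.5586.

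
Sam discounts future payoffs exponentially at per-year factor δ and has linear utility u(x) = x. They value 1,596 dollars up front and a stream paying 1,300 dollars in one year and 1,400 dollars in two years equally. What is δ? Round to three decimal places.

δ ≈ 0.700

The stream is worth 1300δ + 1400δ² today, so 1300δ + 1400δ² = 1596.
Rearranged: 1400δ² + 1300δ − 1596 = 0.
δ = (−1300 + √(1300² + 4·1400·1596)) / (2·1400) = (−1300 + √10627600.00) / 2800 ≈ 0.700.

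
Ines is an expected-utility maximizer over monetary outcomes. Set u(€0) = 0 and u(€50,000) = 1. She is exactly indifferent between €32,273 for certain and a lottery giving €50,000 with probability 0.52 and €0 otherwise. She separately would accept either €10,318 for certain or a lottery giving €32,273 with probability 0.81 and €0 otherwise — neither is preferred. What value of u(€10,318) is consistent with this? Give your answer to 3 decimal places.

0.421

First, u(€32,273) = 0.52·u(€50,000) + 0.48·u(€0) = 0.52.
The second indifference gives u(€10,318) = 0.81·u(€32,273) + 0.19·u(€0) = 0.81·0.52 + 0.19·0.00 = 0.4212.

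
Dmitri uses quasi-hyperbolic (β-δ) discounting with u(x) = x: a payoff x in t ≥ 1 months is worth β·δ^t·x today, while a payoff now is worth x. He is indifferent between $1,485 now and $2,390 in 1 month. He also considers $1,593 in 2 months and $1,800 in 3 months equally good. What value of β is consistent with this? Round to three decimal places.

From the later pair, β·δ^2·1593 = β·δ^3·1800; dividing through, δ = 1593/1800 = 0.88500.
The first indifference: 1485 = β·δ·2390, so β = 1485/(δ·2390) = 1485/(0.88500·2390) ≈ 0.702.

β ≈ 0.702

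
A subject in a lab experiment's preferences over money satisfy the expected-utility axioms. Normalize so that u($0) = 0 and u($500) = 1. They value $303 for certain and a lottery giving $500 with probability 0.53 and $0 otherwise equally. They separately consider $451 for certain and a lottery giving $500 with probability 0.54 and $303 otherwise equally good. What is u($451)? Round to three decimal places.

0.784

First, u($303) = 0.53·u($500) + 0.47·u($0) = 0.53.
Chaining: u($451) = 0.54·1.00 + 0.46·0.53 = 0.7838.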